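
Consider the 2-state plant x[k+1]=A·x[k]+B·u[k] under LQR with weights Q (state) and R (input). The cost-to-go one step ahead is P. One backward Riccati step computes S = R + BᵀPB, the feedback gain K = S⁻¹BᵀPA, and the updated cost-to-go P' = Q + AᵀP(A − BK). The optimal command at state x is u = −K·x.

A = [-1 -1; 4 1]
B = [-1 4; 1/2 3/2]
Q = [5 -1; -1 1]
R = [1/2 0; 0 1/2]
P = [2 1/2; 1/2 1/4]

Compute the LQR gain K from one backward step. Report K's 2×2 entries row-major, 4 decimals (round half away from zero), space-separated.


0.6604 0.2353 0.1471 -0.1176

BᵀP = [-1.7500 -0.3750; 8.7500 2.3750]
S = R + BᵀPB = [1/2 0; 0 1/2] + [1.5625 -7.5625; -7.5625 38.5625] = [2.0625 -7.5625; -7.5625 39.0625]
BᵀPA = [0.2500 1.3750; 0.7500 -6.3750]
K = S⁻¹·BᵀPA = [0.6604 0.2353; 0.1471 -0.1176]
A−BK = [-0.9278 -0.2941; 3.4492 1.0588]
AᵀP(A−BK) = [1.7246 0.5294; 0.5294 0.1765]
P' = Q + AᵀP(A−BK) = [6.7246 -0.4706; -0.4706 1.1765]
tr(P') = 7.9011


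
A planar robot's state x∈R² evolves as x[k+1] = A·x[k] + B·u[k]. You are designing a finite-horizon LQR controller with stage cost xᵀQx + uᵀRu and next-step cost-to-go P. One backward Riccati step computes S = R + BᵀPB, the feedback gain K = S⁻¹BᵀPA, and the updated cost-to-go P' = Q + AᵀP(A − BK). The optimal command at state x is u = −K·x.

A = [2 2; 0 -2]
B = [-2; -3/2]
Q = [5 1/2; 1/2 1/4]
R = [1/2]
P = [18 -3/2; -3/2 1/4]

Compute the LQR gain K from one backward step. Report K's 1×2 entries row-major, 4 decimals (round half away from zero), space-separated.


BᵀP = [-33.7500 2.6250]
S = R + BᵀPB = [1/2] + [63.5625] = [64.0625]
BᵀPA = [-67.5000 -72.7500]
K = S⁻¹·BᵀPA = [-1.0537 -1.1356]
A−BK = [-0.1073 -0.2712; -1.5805 -3.7034]
AᵀP(A−BK) = [0.8780 1.3463; 1.3463 2.3844]
P' = Q + AᵀP(A−BK) = [5.8780 1.8463; 1.8463 2.6344]
tr(P') = 8.5124

-1.0537 -1.1356


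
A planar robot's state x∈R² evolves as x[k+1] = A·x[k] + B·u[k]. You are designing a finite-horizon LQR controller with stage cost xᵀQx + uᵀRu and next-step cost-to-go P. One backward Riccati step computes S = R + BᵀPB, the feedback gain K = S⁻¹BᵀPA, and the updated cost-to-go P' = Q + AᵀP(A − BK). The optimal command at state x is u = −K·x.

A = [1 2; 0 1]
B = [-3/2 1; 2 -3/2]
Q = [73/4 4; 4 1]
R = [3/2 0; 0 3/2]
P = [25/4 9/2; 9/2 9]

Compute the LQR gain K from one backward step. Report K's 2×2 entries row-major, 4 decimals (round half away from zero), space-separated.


BᵀP = [-0.3750 11.2500; -0.5000 -9.0000]
S = R + BᵀPB = [3/2 0; 0 3/2] + [23.0625 -17.2500; -17.2500 13.0000] = [24.5625 -17.2500; -17.2500 14.5000]
BᵀPA = [-0.3750 10.5000; -0.5000 -10.0000]
K = S⁻¹·BᵀPA = [-0.2400 -0.3456; -0.3200 -1.1008]
A−BK = [0.9600 2.5824; 0.0000 0.0400]
AᵀP(A−BK) = [6.0000 16.3200; 16.3200 44.6208]
P' = Q + AᵀP(A−BK) = [24.2500 20.3200; 20.3200 45.6208]
tr(P') = 69.8708

-0.2400 -0.3456 -0.3200 -1.1008


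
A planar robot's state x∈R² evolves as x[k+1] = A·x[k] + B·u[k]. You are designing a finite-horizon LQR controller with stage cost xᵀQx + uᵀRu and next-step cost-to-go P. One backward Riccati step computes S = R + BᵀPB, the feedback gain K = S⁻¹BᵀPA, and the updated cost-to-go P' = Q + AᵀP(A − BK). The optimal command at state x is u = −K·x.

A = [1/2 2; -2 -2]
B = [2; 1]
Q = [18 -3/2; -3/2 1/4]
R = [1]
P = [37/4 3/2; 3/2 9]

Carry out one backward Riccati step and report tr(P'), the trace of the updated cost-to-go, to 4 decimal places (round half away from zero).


106.0342

BᵀP = [20.0000 12.0000]
S = R + BᵀPB = [1] + [52.0000] = [53.0000]
BᵀPA = [-14.0000 16.0000]
K = S⁻¹·BᵀPA = [-0.2642 0.3019]
A−BK = [1.0283 1.3962; -1.7358 -2.3019]
AᵀP(A−BK) = [31.6144 41.9764; 41.9764 56.1698]
P' = Q + AᵀP(A−BK) = [49.6144 40.4764; 40.4764 56.4198]
tr(P') = 106.0342


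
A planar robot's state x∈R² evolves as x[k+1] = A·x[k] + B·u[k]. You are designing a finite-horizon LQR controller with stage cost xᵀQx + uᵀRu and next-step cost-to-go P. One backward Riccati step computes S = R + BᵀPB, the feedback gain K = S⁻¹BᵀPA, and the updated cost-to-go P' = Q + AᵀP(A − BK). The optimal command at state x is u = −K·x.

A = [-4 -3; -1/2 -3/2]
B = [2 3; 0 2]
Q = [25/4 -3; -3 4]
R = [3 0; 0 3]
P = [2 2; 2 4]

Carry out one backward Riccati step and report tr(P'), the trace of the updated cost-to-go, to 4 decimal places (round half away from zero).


15.5194

BᵀP = [4.0000 4.0000; 10.0000 14.0000]
S = R + BᵀPB = [3 0; 0 3] + [8.0000 20.0000; 20.0000 58.0000] = [11.0000 20.0000; 20.0000 61.0000]
BᵀPA = [-18.0000 -18.0000; -47.0000 -51.0000]
K = S⁻¹·BᵀPA = [-0.5830 -0.2878; -0.5793 -0.7417]
A−BK = [-1.0959 -0.1993; 0.6587 -0.0166]
AᵀP(A−BK) = [3.2768 1.9594; 1.9594 1.9926]
P' = Q + AᵀP(A−BK) = [9.5268 -1.0406; -1.0406 5.9926]
tr(P') = 15.5194


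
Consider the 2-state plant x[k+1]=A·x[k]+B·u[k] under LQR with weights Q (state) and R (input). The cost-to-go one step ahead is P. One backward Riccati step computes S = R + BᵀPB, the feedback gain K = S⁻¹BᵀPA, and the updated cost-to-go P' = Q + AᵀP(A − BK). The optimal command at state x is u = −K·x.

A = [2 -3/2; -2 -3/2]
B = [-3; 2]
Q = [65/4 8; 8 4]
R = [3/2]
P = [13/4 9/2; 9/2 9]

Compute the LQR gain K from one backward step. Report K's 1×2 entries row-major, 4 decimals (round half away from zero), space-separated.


-0.8235 -0.4412

BᵀP = [-0.7500 4.5000]
S = R + BᵀPB = [3/2] + [11.2500] = [12.7500]
BᵀPA = [-10.5000 -5.6250]
K = S⁻¹·BᵀPA = [-0.8235 -0.4412]
A−BK = [-0.4706 -2.8235; -0.3529 -0.6176]
AᵀP(A−BK) = [4.3529 12.6176; 12.6176 45.3309]
P' = Q + AᵀP(A−BK) = [20.6029 20.6176; 20.6176 49.3309]
tr(P') = 69.9338


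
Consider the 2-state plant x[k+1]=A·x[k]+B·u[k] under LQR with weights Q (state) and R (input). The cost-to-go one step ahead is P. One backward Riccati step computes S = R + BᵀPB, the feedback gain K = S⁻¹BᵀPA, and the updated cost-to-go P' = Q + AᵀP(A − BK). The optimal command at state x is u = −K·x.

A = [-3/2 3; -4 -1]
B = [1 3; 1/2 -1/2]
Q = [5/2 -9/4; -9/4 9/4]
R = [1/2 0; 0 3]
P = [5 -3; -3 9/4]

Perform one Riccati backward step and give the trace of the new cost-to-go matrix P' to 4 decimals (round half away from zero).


BᵀP = [3.5000 -1.8750; 16.5000 -10.1250]
S = R + BᵀPB = [1/2 0; 0 3] + [2.5625 11.4375; 11.4375 54.5625] = [3.0625 11.4375; 11.4375 57.5625]
BᵀPA = [2.2500 12.3750; 15.7500 59.6250]
K = S⁻¹·BᵀPA = [-1.1134 0.6680; 0.4948 0.9031]
A−BK = [-1.8711 -0.3773; -3.1959 -0.8825]
AᵀP(A−BK) = [5.9613 2.2732; 2.2732 3.1361]
P' = Q + AᵀP(A−BK) = [8.4613 0.0232; 0.0232 5.3861]
tr(P') = 13.8474

13.8474


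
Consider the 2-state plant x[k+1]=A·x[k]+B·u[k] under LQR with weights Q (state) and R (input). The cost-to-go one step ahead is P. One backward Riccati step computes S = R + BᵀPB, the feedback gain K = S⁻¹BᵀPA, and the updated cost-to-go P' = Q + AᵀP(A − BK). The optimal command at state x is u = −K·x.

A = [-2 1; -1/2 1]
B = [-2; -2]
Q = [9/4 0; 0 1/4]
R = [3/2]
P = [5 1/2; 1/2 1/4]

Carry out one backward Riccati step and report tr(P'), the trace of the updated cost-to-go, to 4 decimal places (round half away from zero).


4.3856

BᵀP = [-11.0000 -1.5000]
S = R + BᵀPB = [3/2] + [25.0000] = [26.5000]
BᵀPA = [22.7500 -12.5000]
K = S⁻¹·BᵀPA = [0.8585 -0.4717]
A−BK = [-0.2830 0.0566; 1.2170 0.0566]
AᵀP(A−BK) = [1.5318 -0.6439; -0.6439 0.3538]
P' = Q + AᵀP(A−BK) = [3.7818 -0.6439; -0.6439 0.6038]
tr(P') = 4.3856


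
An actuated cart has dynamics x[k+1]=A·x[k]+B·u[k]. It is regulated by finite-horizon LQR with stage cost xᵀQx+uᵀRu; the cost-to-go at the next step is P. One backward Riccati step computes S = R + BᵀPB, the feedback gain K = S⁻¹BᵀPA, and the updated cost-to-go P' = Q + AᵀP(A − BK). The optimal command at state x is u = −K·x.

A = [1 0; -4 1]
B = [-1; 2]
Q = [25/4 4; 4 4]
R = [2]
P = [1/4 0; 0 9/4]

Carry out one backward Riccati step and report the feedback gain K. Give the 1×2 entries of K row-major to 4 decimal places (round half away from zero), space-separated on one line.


-1.6222 0.4000

BᵀP = [-0.2500 4.5000]
S = R + BᵀPB = [2] + [9.2500] = [11.2500]
BᵀPA = [-18.2500 4.5000]
K = S⁻¹·BᵀPA = [-1.6222 0.4000]
A−BK = [-0.6222 0.4000; -0.7556 0.2000]
AᵀP(A−BK) = [6.6444 -1.7000; -1.7000 0.4500]
P' = Q + AᵀP(A−BK) = [12.8944 2.3000; 2.3000 4.4500]
tr(P') = 17.3444


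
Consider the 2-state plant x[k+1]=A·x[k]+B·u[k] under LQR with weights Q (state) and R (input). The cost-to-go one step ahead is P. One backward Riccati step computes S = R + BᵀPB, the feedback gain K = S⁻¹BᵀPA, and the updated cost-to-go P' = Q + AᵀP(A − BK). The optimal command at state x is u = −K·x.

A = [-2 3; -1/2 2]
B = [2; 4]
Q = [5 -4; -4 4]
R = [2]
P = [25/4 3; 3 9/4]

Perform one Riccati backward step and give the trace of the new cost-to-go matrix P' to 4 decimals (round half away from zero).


16.5467

BᵀP = [24.5000 15.0000]
S = R + BᵀPB = [2] + [109.0000] = [111.0000]
BᵀPA = [-56.5000 103.5000]
K = S⁻¹·BᵀPA = [-0.5090 0.9324]
A−BK = [-0.9820 1.1351; 1.5360 -1.7297]
AᵀP(A−BK) = [2.8035 -3.5676; -3.5676 4.7432]
P' = Q + AᵀP(A−BK) = [7.8035 -7.5676; -7.5676 8.7432]
tr(P') = 16.5467


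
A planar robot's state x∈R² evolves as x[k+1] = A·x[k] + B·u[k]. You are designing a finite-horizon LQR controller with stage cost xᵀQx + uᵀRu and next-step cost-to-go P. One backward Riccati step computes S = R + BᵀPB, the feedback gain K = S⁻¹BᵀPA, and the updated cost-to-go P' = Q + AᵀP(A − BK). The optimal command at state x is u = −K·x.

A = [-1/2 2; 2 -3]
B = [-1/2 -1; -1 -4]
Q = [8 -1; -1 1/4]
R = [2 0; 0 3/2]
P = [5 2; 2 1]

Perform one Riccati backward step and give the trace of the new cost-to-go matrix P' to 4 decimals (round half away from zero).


BᵀP = [-4.5000 -2.0000; -13.0000 -6.0000]
S = R + BᵀPB = [2 0; 0 3/2] + [4.2500 12.5000; 12.5000 37.0000] = [6.2500 12.5000; 12.5000 38.5000]
BᵀPA = [-1.7500 -3.0000; -5.5000 -8.0000]
K = S⁻¹·BᵀPA = [0.0163 -0.1837; -0.1481 -0.1481]
A−BK = [-0.6400 1.7600; 1.4237 -3.7763]
AᵀP(A−BK) = [0.4637 -1.1363; -1.1363 3.2637]
P' = Q + AᵀP(A−BK) = [8.4637 -2.1363; -2.1363 3.5137]
tr(P') = 11.9774

11.9774


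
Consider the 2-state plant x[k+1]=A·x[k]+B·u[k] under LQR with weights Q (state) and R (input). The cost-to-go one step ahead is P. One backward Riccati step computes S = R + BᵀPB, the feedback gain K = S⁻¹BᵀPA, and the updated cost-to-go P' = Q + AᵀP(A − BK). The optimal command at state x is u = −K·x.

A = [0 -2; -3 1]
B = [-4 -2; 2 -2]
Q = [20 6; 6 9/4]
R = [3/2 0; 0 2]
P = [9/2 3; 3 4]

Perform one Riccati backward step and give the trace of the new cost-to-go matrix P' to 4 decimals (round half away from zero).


24.7752

BᵀP = [-12.0000 -4.0000; -15.0000 -14.0000]
S = R + BᵀPB = [3/2 0; 0 2] + [40.0000 32.0000; 32.0000 58.0000] = [41.5000 32.0000; 32.0000 60.0000]
BᵀPA = [12.0000 20.0000; 42.0000 16.0000]
K = S⁻¹·BᵀPA = [-0.4256 0.4693; 0.9270 0.0164]
A−BK = [0.1514 -0.0900; -0.2947 0.0941]
AᵀP(A−BK) = [2.1733 -0.3192; -0.3192 0.3520]
P' = Q + AᵀP(A−BK) = [22.1733 5.6808; 5.6808 2.6020]
tr(P') = 24.7752


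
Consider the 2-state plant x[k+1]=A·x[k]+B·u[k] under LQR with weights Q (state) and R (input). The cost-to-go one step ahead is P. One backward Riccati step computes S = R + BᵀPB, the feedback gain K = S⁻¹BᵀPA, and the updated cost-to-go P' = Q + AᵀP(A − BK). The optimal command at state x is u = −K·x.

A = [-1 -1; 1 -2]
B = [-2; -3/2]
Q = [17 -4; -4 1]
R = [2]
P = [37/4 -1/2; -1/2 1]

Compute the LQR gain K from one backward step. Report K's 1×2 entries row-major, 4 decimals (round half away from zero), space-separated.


0.4510 0.4902

BᵀP = [-17.7500 -0.5000]
S = R + BᵀPB = [2] + [36.2500] = [38.2500]
BᵀPA = [17.2500 18.7500]
K = S⁻¹·BᵀPA = [0.4510 0.4902]
A−BK = [-0.0980 -0.0196; 1.6765 -1.2647]
AᵀP(A−BK) = [3.4706 -1.7059; -1.7059 2.0588]
P' = Q + AᵀP(A−BK) = [20.4706 -5.7059; -5.7059 3.0588]
tr(P') = 23.5294


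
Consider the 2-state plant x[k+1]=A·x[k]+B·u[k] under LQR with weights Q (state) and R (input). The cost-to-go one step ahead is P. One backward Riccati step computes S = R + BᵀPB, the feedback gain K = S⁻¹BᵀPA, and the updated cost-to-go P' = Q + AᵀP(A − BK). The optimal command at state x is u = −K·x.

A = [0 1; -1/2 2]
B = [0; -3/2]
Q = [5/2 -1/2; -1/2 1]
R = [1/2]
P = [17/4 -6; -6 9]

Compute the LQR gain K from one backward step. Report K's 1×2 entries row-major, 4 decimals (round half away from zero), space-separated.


BᵀP = [9.0000 -13.5000]
S = R + BᵀPB = [1/2] + [20.2500] = [20.7500]
BᵀPA = [6.7500 -18.0000]
K = S⁻¹·BᵀPA = [0.3253 -0.8675]
A−BK = [0.0000 1.0000; -0.0120 0.6988]
AᵀP(A−BK) = [0.0542 -0.1446; -0.1446 0.6355]
P' = Q + AᵀP(A−BK) = [2.5542 -0.6446; -0.6446 1.6355]
tr(P') = 4.1898

0.3253 -0.8675


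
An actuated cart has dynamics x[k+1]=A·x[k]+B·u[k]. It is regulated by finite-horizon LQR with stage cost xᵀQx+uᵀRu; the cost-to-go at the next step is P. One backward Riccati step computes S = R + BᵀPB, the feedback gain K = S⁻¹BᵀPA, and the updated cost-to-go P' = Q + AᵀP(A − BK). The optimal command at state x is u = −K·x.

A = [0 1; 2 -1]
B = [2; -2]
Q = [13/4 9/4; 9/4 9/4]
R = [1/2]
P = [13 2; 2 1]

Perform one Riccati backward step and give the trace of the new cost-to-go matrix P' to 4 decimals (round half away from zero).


BᵀP = [22.0000 2.0000]
S = R + BᵀPB = [1/2] + [40.0000] = [40.5000]
BᵀPA = [4.0000 20.0000]
K = S⁻¹·BᵀPA = [0.0988 0.4938]
A−BK = [-0.1975 0.0123; 2.1975 -0.0123]
AᵀP(A−BK) = [3.6049 0.0247; 0.0247 0.1235]
P' = Q + AᵀP(A−BK) = [6.8549 2.2747; 2.2747 2.3735]
tr(P') = 9.2284

9.2284


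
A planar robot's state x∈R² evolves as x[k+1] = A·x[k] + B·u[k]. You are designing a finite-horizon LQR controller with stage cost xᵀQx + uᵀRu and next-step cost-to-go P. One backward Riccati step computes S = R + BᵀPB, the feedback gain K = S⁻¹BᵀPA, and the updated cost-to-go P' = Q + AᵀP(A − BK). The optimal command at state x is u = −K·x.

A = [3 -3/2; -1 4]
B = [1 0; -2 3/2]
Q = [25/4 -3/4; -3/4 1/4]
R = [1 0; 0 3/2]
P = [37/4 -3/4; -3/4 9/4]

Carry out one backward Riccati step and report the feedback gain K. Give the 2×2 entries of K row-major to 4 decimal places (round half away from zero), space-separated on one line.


2.2969 -1.4766 1.7277 0.5424

BᵀP = [10.7500 -5.2500; -1.1250 3.3750]
S = R + BᵀPB = [1 0; 0 3/2] + [21.2500 -7.8750; -7.8750 5.0625] = [22.2500 -7.8750; -7.8750 6.5625]
BᵀPA = [37.5000 -37.1250; -6.7500 15.1875]
K = S⁻¹·BᵀPA = [2.2969 -1.4766; 1.7277 0.5424]
A−BK = [0.7031 -0.0234; 1.0022 0.2333]
AᵀP(A−BK) = [15.5290 -1.7176; -1.7176 2.7573]
P' = Q + AᵀP(A−BK) = [21.7790 -2.4676; -2.4676 3.0073]
tr(P') = 24.7863


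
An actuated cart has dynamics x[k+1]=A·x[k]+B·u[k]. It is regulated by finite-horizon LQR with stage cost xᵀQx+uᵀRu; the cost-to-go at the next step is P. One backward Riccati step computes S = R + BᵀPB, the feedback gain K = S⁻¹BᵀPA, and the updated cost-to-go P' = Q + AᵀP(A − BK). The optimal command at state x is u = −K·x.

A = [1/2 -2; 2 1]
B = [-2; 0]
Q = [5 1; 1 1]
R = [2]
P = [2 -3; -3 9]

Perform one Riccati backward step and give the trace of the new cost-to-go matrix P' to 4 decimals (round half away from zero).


BᵀP = [-4.0000 6.0000]
S = R + BᵀPB = [2] + [8.0000] = [10.0000]
BᵀPA = [10.0000 14.0000]
K = S⁻¹·BᵀPA = [1.0000 1.4000]
A−BK = [2.5000 0.8000; 2.0000 1.0000]
AᵀP(A−BK) = [20.5000 12.5000; 12.5000 9.4000]
P' = Q + AᵀP(A−BK) = [25.5000 13.5000; 13.5000 10.4000]
tr(P') = 35.9000

35.9000


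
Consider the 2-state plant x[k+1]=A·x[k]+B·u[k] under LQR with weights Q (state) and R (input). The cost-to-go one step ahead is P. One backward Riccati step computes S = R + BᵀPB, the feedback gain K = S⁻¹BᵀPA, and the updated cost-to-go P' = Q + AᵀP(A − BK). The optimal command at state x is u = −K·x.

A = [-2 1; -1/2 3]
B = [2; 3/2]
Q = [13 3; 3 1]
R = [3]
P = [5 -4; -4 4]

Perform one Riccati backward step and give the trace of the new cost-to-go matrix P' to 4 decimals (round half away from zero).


37.3750

BᵀP = [4.0000 -2.0000]
S = R + BᵀPB = [3] + [5.0000] = [8.0000]
BᵀPA = [-7.0000 -2.0000]
K = S⁻¹·BᵀPA = [-0.8750 -0.2500]
A−BK = [-0.2500 1.5000; 0.8125 3.3750]
AᵀP(A−BK) = [6.8750 8.2500; 8.2500 16.5000]
P' = Q + AᵀP(A−BK) = [19.8750 11.2500; 11.2500 17.5000]
tr(P') = 37.3750


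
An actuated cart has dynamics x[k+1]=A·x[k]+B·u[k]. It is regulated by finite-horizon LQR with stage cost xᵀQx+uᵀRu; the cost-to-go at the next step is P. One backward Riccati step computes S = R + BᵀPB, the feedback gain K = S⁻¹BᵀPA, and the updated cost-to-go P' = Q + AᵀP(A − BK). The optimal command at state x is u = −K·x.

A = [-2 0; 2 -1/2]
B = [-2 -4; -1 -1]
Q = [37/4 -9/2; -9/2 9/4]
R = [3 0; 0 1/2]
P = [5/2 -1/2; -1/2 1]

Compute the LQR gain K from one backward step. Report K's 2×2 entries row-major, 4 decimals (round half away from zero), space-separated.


-0.3214 0.0714 0.7143 -0.0476

BᵀP = [-4.5000 0.0000; -9.5000 1.0000]
S = R + BᵀPB = [3 0; 0 1/2] + [9.0000 18.0000; 18.0000 37.0000] = [12.0000 18.0000; 18.0000 37.5000]
BᵀPA = [9.0000 0.0000; 21.0000 -0.5000]
K = S⁻¹·BᵀPA = [-0.3214 0.0714; 0.7143 -0.0476]
A−BK = [0.2143 -0.0476; 2.3929 -0.4762]
AᵀP(A−BK) = [5.8929 -1.1429; -1.1429 0.2262]
P' = Q + AᵀP(A−BK) = [15.1429 -5.6429; -5.6429 2.4762]
tr(P') = 17.6190


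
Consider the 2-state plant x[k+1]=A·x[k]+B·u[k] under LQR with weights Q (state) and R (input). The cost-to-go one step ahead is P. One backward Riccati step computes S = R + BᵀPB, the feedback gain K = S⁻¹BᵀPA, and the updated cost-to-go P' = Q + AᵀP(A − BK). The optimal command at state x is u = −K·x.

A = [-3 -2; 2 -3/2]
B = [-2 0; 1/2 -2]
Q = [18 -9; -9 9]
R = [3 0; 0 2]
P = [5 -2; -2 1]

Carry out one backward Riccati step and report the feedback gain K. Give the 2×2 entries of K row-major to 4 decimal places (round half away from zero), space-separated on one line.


1.3091 0.5636 -0.7030 0.0121

BᵀP = [-11.0000 4.5000; 4.0000 -2.0000]
S = R + BᵀPB = [3 0; 0 2] + [24.2500 -9.0000; -9.0000 4.0000] = [27.2500 -9.0000; -9.0000 6.0000]
BᵀPA = [42.0000 15.2500; -16.0000 -5.0000]
K = S⁻¹·BᵀPA = [1.3091 0.5636; -0.7030 0.0121]
A−BK = [-0.3818 -0.8727; -0.0606 -1.7576]
AᵀP(A−BK) = [6.7697 2.5212; 2.5212 1.7152]
P' = Q + AᵀP(A−BK) = [24.7697 -6.4788; -6.4788 10.7152]
tr(P') = 35.4848


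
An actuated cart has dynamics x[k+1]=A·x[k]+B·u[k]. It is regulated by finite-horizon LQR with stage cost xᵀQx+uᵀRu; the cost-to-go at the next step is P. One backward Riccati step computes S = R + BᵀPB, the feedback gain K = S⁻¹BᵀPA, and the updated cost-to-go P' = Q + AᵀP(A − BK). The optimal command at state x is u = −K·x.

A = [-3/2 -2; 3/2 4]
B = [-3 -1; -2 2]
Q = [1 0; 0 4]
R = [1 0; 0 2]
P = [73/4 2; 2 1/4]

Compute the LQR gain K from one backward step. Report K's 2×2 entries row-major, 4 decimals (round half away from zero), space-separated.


0.3822 0.4278 0.1236 0.2209

BᵀP = [-58.7500 -6.5000; -14.2500 -1.5000]
S = R + BᵀPB = [1 0; 0 2] + [189.2500 45.7500; 45.7500 11.2500] = [190.2500 45.7500; 45.7500 13.2500]
BᵀPA = [78.3750 91.5000; 19.1250 22.5000]
K = S⁻¹·BᵀPA = [0.3822 0.4278; 0.1236 0.2209]
A−BK = [-0.2297 -0.4956; 2.0172 4.4138]
AᵀP(A−BK) = [0.3034 0.4944; 0.4944 0.8837]
P' = Q + AᵀP(A−BK) = [1.3034 0.4944; 0.4944 4.8837]
tr(P') = 6.1871


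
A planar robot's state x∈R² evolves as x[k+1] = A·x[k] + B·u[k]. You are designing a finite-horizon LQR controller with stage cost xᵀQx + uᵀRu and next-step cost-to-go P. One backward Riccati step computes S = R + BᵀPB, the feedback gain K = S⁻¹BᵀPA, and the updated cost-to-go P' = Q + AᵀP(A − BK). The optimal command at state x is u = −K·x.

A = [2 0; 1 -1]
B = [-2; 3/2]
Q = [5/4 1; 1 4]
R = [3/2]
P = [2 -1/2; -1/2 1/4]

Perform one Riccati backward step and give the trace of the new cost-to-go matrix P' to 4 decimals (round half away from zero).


6.5514

BᵀP = [-4.7500 1.3750]
S = R + BᵀPB = [3/2] + [11.5625] = [13.0625]
BᵀPA = [-8.1250 -1.3750]
K = S⁻¹·BᵀPA = [-0.6220 -0.1053]
A−BK = [0.7560 -0.2105; 1.9330 -0.8421]
AᵀP(A−BK) = [1.1962 -0.1053; -0.1053 0.1053]
P' = Q + AᵀP(A−BK) = [2.4462 0.8947; 0.8947 4.1053]
tr(P') = 6.5514


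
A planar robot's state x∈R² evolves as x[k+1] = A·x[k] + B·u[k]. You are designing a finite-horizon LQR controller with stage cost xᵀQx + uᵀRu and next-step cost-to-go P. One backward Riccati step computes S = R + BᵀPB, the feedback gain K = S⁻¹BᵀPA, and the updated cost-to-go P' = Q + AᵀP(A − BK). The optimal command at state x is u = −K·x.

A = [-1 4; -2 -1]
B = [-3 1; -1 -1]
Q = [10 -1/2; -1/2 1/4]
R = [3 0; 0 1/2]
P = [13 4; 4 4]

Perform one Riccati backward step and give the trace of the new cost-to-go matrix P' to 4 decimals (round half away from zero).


BᵀP = [-43.0000 -16.0000; 9.0000 0.0000]
S = R + BᵀPB = [3 0; 0 1/2] + [145.0000 -27.0000; -27.0000 9.0000] = [148.0000 -27.0000; -27.0000 9.5000]
BᵀPA = [75.0000 -156.0000; -9.0000 36.0000]
K = S⁻¹·BᵀPA = [0.6935 -0.7533; 1.0236 1.6484]
A−BK = [0.0569 0.0916; -0.2829 -0.1049]
AᵀP(A−BK) = [2.2001 -0.6647; -0.6647 3.1374]
P' = Q + AᵀP(A−BK) = [12.2001 -1.1647; -1.1647 3.3874]
tr(P') = 15.5875

15.5875


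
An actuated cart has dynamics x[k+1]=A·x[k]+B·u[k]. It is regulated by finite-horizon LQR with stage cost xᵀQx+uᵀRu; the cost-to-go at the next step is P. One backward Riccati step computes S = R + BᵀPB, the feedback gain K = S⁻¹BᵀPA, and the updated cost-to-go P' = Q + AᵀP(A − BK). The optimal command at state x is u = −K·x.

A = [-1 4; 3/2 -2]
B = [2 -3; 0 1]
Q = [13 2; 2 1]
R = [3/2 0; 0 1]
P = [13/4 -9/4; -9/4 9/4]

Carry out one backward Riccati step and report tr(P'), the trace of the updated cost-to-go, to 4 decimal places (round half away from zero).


17.0680

BᵀP = [6.5000 -4.5000; -12.0000 9.0000]
S = R + BᵀPB = [3/2 0; 0 1] + [13.0000 -24.0000; -24.0000 45.0000] = [14.5000 -24.0000; -24.0000 46.0000]
BᵀPA = [-13.2500 35.0000; 25.5000 -66.0000]
K = S⁻¹·BᵀPA = [0.0275 0.2857; 0.5687 -1.2857]
A−BK = [0.6511 -0.4286; 0.9313 -0.7143]
AᵀP(A−BK) = [0.9251 -1.1786; -1.1786 2.1429]
P' = Q + AᵀP(A−BK) = [13.9251 0.8214; 0.8214 3.1429]
tr(P') = 17.0680


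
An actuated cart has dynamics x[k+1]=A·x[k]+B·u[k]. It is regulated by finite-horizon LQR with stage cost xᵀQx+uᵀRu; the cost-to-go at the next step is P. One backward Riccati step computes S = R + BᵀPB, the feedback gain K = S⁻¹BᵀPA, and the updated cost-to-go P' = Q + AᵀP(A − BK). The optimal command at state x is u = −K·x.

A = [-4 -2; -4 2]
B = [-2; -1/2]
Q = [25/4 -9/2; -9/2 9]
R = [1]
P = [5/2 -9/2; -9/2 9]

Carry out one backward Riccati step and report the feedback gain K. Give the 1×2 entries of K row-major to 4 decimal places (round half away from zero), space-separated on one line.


BᵀP = [-2.7500 4.5000]
S = R + BᵀPB = [1] + [3.2500] = [4.2500]
BᵀPA = [-7.0000 14.5000]
K = S⁻¹·BᵀPA = [-1.6471 3.4118]
A−BK = [-7.2941 4.8235; -4.8235 3.7059]
AᵀP(A−BK) = [28.4706 -28.1176; -28.1176 32.5294]
P' = Q + AᵀP(A−BK) = [34.7206 -32.6176; -32.6176 41.5294]
tr(P') = 76.2500

-1.6471 3.4118


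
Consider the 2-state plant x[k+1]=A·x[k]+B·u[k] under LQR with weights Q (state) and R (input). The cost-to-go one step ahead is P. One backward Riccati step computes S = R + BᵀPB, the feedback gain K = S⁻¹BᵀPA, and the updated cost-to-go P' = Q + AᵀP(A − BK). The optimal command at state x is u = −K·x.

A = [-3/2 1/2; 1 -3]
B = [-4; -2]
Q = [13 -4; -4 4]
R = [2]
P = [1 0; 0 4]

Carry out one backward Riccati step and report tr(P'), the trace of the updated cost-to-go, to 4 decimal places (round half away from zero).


BᵀP = [-4.0000 -8.0000]
S = R + BᵀPB = [2] + [32.0000] = [34.0000]
BᵀPA = [-2.0000 22.0000]
K = S⁻¹·BᵀPA = [-0.0588 0.6471]
A−BK = [-1.7353 3.0882; 0.8824 -1.7059]
AᵀP(A−BK) = [6.1324 -11.4559; -11.4559 22.0147]
P' = Q + AᵀP(A−BK) = [19.1324 -15.4559; -15.4559 26.0147]
tr(P') = 45.1471

45.1471


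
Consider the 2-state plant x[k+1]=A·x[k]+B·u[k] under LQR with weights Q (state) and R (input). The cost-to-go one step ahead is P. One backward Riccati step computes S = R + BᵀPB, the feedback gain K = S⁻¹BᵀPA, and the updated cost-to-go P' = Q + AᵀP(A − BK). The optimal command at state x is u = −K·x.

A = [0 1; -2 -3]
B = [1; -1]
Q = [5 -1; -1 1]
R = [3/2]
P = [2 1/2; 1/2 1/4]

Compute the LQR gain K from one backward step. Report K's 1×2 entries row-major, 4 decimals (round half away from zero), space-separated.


-0.1818 0.2727

BᵀP = [1.5000 0.2500]
S = R + BᵀPB = [3/2] + [1.2500] = [2.7500]
BᵀPA = [-0.5000 0.7500]
K = S⁻¹·BᵀPA = [-0.1818 0.2727]
A−BK = [0.1818 0.7273; -2.1818 -2.7273]
AᵀP(A−BK) = [0.9091 0.6364; 0.6364 1.0455]
P' = Q + AᵀP(A−BK) = [5.9091 -0.3636; -0.3636 2.0455]
tr(P') = 7.9545


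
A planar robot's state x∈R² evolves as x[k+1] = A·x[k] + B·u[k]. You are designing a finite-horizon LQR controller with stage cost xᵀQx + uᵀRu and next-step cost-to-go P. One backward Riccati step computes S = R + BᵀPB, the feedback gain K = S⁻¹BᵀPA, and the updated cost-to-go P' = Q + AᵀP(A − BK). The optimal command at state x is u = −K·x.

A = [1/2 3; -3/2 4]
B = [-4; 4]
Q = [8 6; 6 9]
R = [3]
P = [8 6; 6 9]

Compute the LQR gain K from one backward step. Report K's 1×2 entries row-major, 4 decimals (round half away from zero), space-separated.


BᵀP = [-8.0000 12.0000]
S = R + BᵀPB = [3] + [80.0000] = [83.0000]
BᵀPA = [-22.0000 24.0000]
K = S⁻¹·BᵀPA = [-0.2651 0.2892]
A−BK = [-0.5602 4.1566; -0.4398 2.8434]
AᵀP(A−BK) = [7.4187 -50.6386; -50.6386 353.0602]
P' = Q + AᵀP(A−BK) = [15.4187 -44.6386; -44.6386 362.0602]
tr(P') = 377.4789

-0.2651 0.2892


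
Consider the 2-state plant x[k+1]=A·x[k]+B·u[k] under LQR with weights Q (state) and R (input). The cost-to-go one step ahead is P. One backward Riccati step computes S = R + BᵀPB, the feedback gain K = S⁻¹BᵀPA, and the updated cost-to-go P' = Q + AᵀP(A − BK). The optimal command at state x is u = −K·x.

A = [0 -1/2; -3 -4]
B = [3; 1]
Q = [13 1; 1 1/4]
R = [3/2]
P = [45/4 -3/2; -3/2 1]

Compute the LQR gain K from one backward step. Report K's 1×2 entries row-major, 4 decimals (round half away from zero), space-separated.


0.1108 -0.0224

BᵀP = [32.2500 -3.5000]
S = R + BᵀPB = [3/2] + [93.2500] = [94.7500]
BᵀPA = [10.5000 -2.1250]
K = S⁻¹·BᵀPA = [0.1108 -0.0224]
A−BK = [-0.3325 -0.4327; -3.1108 -3.9776]
AᵀP(A−BK) = [7.8364 9.9855; 9.9855 12.7648]
P' = Q + AᵀP(A−BK) = [20.8364 10.9855; 10.9855 13.0148]
tr(P') = 33.8513


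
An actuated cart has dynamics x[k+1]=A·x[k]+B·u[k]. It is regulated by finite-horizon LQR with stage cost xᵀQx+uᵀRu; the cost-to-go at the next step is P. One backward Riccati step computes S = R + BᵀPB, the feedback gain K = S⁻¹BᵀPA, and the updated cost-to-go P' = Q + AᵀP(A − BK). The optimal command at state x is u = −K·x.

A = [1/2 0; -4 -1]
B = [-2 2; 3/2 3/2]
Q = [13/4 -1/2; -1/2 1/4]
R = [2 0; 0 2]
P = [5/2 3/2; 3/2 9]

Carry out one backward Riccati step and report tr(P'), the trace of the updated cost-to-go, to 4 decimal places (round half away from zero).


BᵀP = [-2.7500 10.5000; 7.2500 16.5000]
S = R + BᵀPB = [2 0; 0 2] + [21.2500 10.2500; 10.2500 39.2500] = [23.2500 10.2500; 10.2500 41.2500]
BᵀPA = [-43.3750 -10.5000; -62.3750 -16.5000]
K = S⁻¹·BᵀPA = [-1.3465 -0.3091; -1.1775 -0.3232]
A−BK = [0.1622 0.0281; -0.2140 -0.0515]
AᵀP(A−BK) = [6.7729 1.6827; 1.6827 0.4215]
P' = Q + AᵀP(A−BK) = [10.0229 1.1827; 1.1827 0.6715]
tr(P') = 10.6945

10.6945


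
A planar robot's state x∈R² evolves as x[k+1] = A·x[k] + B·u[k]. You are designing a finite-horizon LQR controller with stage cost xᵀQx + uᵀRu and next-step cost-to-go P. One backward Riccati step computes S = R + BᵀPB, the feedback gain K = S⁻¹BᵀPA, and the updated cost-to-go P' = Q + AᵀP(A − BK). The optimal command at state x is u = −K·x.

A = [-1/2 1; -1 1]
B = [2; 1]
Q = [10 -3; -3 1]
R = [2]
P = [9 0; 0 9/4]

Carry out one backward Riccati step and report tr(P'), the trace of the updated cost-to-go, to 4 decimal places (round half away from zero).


BᵀP = [18.0000 2.2500]
S = R + BᵀPB = [2] + [38.2500] = [40.2500]
BᵀPA = [-11.2500 20.2500]
K = S⁻¹·BᵀPA = [-0.2795 0.5031]
A−BK = [0.0590 -0.0062; -0.7205 0.4969]
AᵀP(A−BK) = [1.3556 -1.0901; -1.0901 1.0621]
P' = Q + AᵀP(A−BK) = [11.3556 -4.0901; -4.0901 2.0621]
tr(P') = 13.4177

13.4177


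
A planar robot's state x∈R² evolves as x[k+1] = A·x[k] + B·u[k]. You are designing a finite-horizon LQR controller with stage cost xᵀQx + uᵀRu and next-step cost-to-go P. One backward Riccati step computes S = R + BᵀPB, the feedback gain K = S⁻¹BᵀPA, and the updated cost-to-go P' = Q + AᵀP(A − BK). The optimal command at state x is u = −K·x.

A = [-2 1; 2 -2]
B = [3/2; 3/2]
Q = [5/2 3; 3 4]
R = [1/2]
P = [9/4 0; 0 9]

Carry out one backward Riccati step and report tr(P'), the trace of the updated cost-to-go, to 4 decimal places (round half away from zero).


BᵀP = [3.3750 13.5000]
S = R + BᵀPB = [1/2] + [25.3125] = [25.8125]
BᵀPA = [20.2500 -23.6250]
K = S⁻¹·BᵀPA = [0.7845 -0.9153]
A−BK = [-3.1768 2.3729; 0.8232 -0.6271]
AᵀP(A−BK) = [29.1138 -21.9661; -21.9661 16.6271]
P' = Q + AᵀP(A−BK) = [31.6138 -18.9661; -18.9661 20.6271]
tr(P') = 52.2409

52.2409


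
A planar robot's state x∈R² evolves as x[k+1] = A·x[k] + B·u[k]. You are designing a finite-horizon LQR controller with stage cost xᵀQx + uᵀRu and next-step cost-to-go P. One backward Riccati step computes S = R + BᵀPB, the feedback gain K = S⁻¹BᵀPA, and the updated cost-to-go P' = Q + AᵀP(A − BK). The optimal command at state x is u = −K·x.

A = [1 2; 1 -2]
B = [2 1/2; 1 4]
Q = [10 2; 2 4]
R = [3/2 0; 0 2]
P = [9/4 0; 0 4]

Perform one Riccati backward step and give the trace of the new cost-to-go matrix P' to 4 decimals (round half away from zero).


17.1936

BᵀP = [4.5000 4.0000; 1.1250 16.0000]
S = R + BᵀPB = [3/2 0; 0 2] + [13.0000 18.2500; 18.2500 64.5625] = [14.5000 18.2500; 18.2500 66.5625]
BᵀPA = [8.5000 1.0000; 17.1250 -29.7500]
K = S⁻¹·BᵀPA = [0.4007 0.9643; 0.1474 -0.7113]
A−BK = [0.1250 0.4272; 0.0096 -0.1189]
AᵀP(A−BK) = [0.3198 0.4853; 0.4853 2.8738]
P' = Q + AᵀP(A−BK) = [10.3198 2.4853; 2.4853 6.8738]
tr(P') = 17.1936


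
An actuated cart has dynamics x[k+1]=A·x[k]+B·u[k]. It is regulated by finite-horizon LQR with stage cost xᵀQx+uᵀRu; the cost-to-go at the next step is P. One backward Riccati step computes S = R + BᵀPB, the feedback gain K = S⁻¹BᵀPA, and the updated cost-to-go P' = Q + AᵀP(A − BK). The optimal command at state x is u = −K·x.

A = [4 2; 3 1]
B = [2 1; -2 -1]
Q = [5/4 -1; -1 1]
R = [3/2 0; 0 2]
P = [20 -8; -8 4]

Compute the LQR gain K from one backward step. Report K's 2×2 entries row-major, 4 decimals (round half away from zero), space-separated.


0.7937 0.4595 0.2977 0.1723

BᵀP = [56.0000 -24.0000; 28.0000 -12.0000]
S = R + BᵀPB = [3/2 0; 0 2] + [160.0000 80.0000; 80.0000 40.0000] = [161.5000 80.0000; 80.0000 42.0000]
BᵀPA = [152.0000 88.0000; 76.0000 44.0000]
K = S⁻¹·BᵀPA = [0.7937 0.4595; 0.2977 0.1723]
A−BK = [2.1149 0.9086; 4.8851 2.0914]
AᵀP(A−BK) = [20.7311 9.0548; 9.0548 3.9791]
P' = Q + AᵀP(A−BK) = [21.9811 8.0548; 8.0548 4.9791]
tr(P') = 26.9602


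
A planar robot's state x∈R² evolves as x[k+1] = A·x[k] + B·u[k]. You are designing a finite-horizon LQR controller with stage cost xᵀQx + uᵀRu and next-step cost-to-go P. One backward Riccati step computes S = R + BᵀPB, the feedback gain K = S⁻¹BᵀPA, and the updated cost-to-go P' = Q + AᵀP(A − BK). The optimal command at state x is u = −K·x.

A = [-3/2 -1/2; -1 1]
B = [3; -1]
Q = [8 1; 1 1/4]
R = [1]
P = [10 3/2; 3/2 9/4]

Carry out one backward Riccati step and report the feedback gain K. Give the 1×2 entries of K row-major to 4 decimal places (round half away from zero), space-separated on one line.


BᵀP = [28.5000 2.2500]
S = R + BᵀPB = [1] + [83.2500] = [84.2500]
BᵀPA = [-45.0000 -12.0000]
K = S⁻¹·BᵀPA = [-0.5341 -0.1424]
A−BK = [0.1024 -0.0727; -1.5341 0.8576]
AᵀP(A−BK) = [5.2144 -2.6595; -2.6595 1.5408]
P' = Q + AᵀP(A−BK) = [13.2144 -1.6595; -1.6595 1.7908]
tr(P') = 15.0052

-0.5341 -0.1424


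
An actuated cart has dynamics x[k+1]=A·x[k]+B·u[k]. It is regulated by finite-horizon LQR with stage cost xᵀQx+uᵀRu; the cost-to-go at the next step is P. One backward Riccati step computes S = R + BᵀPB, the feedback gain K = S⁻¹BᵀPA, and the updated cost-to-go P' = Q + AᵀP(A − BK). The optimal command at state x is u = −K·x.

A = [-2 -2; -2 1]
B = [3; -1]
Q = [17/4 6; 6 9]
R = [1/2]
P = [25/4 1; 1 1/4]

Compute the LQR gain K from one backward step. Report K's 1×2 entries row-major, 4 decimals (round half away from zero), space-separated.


BᵀP = [17.7500 2.7500]
S = R + BᵀPB = [1/2] + [50.5000] = [51.0000]
BᵀPA = [-41.0000 -32.7500]
K = S⁻¹·BᵀPA = [-0.8039 -0.6422]
A−BK = [0.4118 -0.0735; -2.8039 0.3578]
AᵀP(A−BK) = [1.0392 0.1716; 0.1716 0.2194]
P' = Q + AᵀP(A−BK) = [5.2892 6.1716; 6.1716 9.2194]
tr(P') = 14.5086

-0.8039 -0.6422


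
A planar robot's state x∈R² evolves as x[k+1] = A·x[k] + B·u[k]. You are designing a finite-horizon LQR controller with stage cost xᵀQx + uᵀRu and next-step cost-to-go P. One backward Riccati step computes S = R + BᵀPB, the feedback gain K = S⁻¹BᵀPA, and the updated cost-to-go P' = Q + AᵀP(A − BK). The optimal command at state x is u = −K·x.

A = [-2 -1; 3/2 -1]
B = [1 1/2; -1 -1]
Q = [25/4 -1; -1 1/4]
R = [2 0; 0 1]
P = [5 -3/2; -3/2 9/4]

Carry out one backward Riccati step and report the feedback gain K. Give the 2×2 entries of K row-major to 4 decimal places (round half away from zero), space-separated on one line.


BᵀP = [6.5000 -3.7500; 4.0000 -3.0000]
S = R + BᵀPB = [2 0; 0 1] + [10.2500 7.0000; 7.0000 5.0000] = [12.2500 7.0000; 7.0000 6.0000]
BᵀPA = [-18.6250 -2.7500; -12.5000 -1.0000]
K = S⁻¹·BᵀPA = [-0.9898 -0.3878; -0.9286 0.2857]
A−BK = [-0.5459 -0.7551; -0.4184 -1.1020]
AᵀP(A−BK) = [4.0204 2.2245; 2.2245 3.4694]
P' = Q + AᵀP(A−BK) = [10.2704 1.2245; 1.2245 3.7194]
tr(P') = 13.9898

-0.9898 -0.3878 -0.9286 0.2857


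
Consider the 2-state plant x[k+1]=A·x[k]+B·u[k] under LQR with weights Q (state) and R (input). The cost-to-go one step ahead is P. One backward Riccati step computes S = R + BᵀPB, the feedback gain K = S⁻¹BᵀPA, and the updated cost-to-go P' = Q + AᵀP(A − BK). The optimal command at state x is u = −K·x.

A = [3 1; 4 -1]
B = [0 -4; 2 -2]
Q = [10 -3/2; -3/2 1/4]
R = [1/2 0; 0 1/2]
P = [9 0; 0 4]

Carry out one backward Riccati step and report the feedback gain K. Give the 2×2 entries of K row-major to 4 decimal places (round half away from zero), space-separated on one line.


BᵀP = [0.0000 8.0000; -36.0000 -8.0000]
S = R + BᵀPB = [1/2 0; 0 1/2] + [16.0000 -16.0000; -16.0000 160.0000] = [16.5000 -16.0000; -16.0000 160.5000]
BᵀPA = [32.0000 -8.0000; -140.0000 -28.0000]
K = S⁻¹·BᵀPA = [1.2106 -0.7240; -0.7516 -0.2466]
A−BK = [-0.0064 0.0135; 0.0757 -0.0453]
AᵀP(A−BK) = [1.0385 -0.3600; -0.3600 0.3023]
P' = Q + AᵀP(A−BK) = [11.0385 -1.8600; -1.8600 0.5523]
tr(P') = 11.5908

1.2106 -0.7240 -0.7516 -0.2466


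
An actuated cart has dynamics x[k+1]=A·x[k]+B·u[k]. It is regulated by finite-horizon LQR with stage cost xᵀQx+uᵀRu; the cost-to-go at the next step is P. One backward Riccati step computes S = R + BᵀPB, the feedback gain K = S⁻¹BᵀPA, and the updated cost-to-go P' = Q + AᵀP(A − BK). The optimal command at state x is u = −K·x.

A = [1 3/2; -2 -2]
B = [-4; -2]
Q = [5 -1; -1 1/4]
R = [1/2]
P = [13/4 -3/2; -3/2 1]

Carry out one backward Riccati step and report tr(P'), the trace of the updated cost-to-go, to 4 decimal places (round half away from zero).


BᵀP = [-10.0000 4.0000]
S = R + BᵀPB = [1/2] + [32.0000] = [32.5000]
BᵀPA = [-18.0000 -23.0000]
K = S⁻¹·BᵀPA = [-0.5538 -0.7077]
A−BK = [-1.2154 -1.3308; -3.1077 -3.4154]
AᵀP(A−BK) = [3.2808 3.6365; 3.6365 4.0356]
P' = Q + AᵀP(A−BK) = [8.2808 2.6365; 2.6365 4.2856]
tr(P') = 12.5663

12.5663


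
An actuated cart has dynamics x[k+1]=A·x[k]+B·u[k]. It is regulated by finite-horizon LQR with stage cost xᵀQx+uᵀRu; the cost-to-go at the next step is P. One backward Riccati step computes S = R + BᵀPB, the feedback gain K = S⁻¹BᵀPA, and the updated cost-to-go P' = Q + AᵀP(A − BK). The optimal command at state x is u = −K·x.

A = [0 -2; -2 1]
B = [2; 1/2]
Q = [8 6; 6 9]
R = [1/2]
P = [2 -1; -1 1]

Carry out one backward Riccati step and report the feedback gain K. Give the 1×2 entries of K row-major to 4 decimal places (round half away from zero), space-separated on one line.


0.4444 -1.2593

BᵀP = [3.5000 -1.5000]
S = R + BᵀPB = [1/2] + [6.2500] = [6.7500]
BᵀPA = [3.0000 -8.5000]
K = S⁻¹·BᵀPA = [0.4444 -1.2593]
A−BK = [-0.8889 0.5185; -2.2222 1.6296]
AᵀP(A−BK) = [2.6667 -2.2222; -2.2222 2.2963]
P' = Q + AᵀP(A−BK) = [10.6667 3.7778; 3.7778 11.2963]
tr(P') = 21.9630


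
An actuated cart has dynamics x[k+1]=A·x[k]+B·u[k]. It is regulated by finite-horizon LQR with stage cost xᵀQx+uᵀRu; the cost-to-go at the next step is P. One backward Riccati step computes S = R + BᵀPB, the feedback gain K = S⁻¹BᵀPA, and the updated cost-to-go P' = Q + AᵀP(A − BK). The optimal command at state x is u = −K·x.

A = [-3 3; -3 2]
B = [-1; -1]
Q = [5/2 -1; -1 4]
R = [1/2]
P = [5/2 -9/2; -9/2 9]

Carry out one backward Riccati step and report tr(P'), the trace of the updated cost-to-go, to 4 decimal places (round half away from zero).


BᵀP = [2.0000 -4.5000]
S = R + BᵀPB = [1/2] + [2.5000] = [3.0000]
BᵀPA = [7.5000 -3.0000]
K = S⁻¹·BᵀPA = [2.5000 -1.0000]
A−BK = [-0.5000 2.0000; -0.5000 1.0000]
AᵀP(A−BK) = [3.7500 -1.5000; -1.5000 1.5000]
P' = Q + AᵀP(A−BK) = [6.2500 -2.5000; -2.5000 5.5000]
tr(P') = 11.7500

11.7500


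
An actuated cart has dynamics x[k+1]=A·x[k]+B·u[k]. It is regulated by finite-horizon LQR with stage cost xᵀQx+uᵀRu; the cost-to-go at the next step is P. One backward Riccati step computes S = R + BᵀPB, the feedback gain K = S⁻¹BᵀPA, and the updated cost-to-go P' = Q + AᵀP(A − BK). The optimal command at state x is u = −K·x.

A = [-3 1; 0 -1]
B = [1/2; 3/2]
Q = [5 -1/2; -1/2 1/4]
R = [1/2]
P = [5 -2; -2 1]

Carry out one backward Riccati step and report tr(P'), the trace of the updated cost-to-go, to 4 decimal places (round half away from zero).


57.0000

BᵀP = [-0.5000 0.5000]
S = R + BᵀPB = [1/2] + [0.5000] = [1.0000]
BᵀPA = [1.5000 -1.0000]
K = S⁻¹·BᵀPA = [1.5000 -1.0000]
A−BK = [-3.7500 1.5000; -2.2500 0.5000]
AᵀP(A−BK) = [42.7500 -19.5000; -19.5000 9.0000]
P' = Q + AᵀP(A−BK) = [47.7500 -20.0000; -20.0000 9.2500]
tr(P') = 57.0000


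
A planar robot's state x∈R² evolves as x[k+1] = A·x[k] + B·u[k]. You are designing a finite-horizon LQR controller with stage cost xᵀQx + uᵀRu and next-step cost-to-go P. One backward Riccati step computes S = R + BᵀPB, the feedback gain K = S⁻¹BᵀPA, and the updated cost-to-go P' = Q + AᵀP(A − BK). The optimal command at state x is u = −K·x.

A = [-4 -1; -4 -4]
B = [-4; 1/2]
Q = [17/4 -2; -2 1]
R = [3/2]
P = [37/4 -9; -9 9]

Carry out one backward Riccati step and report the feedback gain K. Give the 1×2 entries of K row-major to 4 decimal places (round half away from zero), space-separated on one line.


BᵀP = [-41.5000 40.5000]
S = R + BᵀPB = [3/2] + [186.2500] = [187.7500]
BᵀPA = [4.0000 -120.5000]
K = S⁻¹·BᵀPA = [0.0213 -0.6418]
A−BK = [-3.9148 -3.5672; -4.0107 -3.6791]
AᵀP(A−BK) = [3.9148 3.5672; 3.5672 3.9118]
P' = Q + AᵀP(A−BK) = [8.1648 1.5672; 1.5672 4.9118]
tr(P') = 13.0766

0.0213 -0.6418
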